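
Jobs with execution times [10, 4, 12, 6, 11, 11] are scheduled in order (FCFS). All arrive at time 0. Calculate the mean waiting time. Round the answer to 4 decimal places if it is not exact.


FCFS order (as given): [10, 4, 12, 6, 11, 11]
Waiting times:
  Job 1: wait = 0
  Job 2: wait = 10
  Job 3: wait = 14
  Job 4: wait = 26
  Job 5: wait = 32
  Job 6: wait = 43
Sum of waiting times = 125
Average waiting time = 125/6 = 20.8333

20.8333


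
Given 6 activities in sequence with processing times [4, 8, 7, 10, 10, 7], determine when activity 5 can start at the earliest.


Activity 5 starts after activities 1 through 4 complete.
Predecessor durations: [4, 8, 7, 10]
ES = 4 + 8 + 7 + 10 = 29

29


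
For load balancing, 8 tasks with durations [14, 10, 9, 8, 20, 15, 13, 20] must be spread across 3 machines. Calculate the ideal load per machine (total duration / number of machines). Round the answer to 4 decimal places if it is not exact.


Total processing time = 14 + 10 + 9 + 8 + 20 + 15 + 13 + 20 = 109
Number of machines = 3
Ideal balanced load = 109 / 3 = 36.3333

36.3333


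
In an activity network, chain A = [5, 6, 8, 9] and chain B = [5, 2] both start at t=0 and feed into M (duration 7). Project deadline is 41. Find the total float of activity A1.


Forward pass: ES(A1) = sum of predecessors on chain A = 0
EF = ES + duration = 0 + 5 = 5
Backward pass: LF(M) = deadline = 41; LS(M) = 41 - 7 = 34
LF(A1) = LS(M) - sum(successors on chain A) = 34 - 23 = 11
LS = LF - duration = 11 - 5 = 6
Total float = LS - ES = 6 - 0 = 6

6


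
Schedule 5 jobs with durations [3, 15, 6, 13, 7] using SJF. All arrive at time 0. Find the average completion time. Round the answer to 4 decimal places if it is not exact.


SJF order (ascending): [3, 6, 7, 13, 15]
Completion times:
  Job 1: burst=3, C=3
  Job 2: burst=6, C=9
  Job 3: burst=7, C=16
  Job 4: burst=13, C=29
  Job 5: burst=15, C=44
Average completion = 101/5 = 20.2

20.2


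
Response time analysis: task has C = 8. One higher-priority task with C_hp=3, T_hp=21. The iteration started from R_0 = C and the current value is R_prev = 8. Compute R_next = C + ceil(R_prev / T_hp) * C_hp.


R_next = C + ceil(R_prev / T_hp) * C_hp
ceil(8 / 21) = ceil(0.381) = 1
Interference = 1 * 3 = 3
R_next = 8 + 3 = 11

11


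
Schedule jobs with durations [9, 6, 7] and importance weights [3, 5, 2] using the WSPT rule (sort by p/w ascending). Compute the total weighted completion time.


Compute p/w ratios and sort ascending (WSPT): [(6, 5), (9, 3), (7, 2)]
Compute weighted completion times:
  Job (p=6,w=5): C=6, w*C=5*6=30
  Job (p=9,w=3): C=15, w*C=3*15=45
  Job (p=7,w=2): C=22, w*C=2*22=44
Total weighted completion time = 119

119


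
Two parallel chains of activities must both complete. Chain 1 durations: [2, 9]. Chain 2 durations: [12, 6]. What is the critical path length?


Path A total = 2 + 9 = 11
Path B total = 12 + 6 = 18
Critical path = longest path = max(11, 18) = 18

18


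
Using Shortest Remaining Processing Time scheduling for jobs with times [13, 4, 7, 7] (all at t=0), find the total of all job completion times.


Since all jobs arrive at t=0, SRPT equals SPT ordering.
SPT order: [4, 7, 7, 13]
Completion times:
  Job 1: p=4, C=4
  Job 2: p=7, C=11
  Job 3: p=7, C=18
  Job 4: p=13, C=31
Total completion time = 4 + 11 + 18 + 31 = 64

64


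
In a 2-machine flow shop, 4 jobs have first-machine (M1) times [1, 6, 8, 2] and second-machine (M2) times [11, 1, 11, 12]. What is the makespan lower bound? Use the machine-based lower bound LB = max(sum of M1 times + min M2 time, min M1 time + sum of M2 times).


LB1 = sum(M1 times) + min(M2 times) = 17 + 1 = 18
LB2 = min(M1 times) + sum(M2 times) = 1 + 35 = 36
Lower bound = max(LB1, LB2) = max(18, 36) = 36

36


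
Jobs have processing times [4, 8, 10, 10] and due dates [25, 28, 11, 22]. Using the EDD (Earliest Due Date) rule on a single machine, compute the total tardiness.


Sort by due date (EDD order): [(10, 11), (10, 22), (4, 25), (8, 28)]
Compute completion times and tardiness:
  Job 1: p=10, d=11, C=10, tardiness=max(0,10-11)=0
  Job 2: p=10, d=22, C=20, tardiness=max(0,20-22)=0
  Job 3: p=4, d=25, C=24, tardiness=max(0,24-25)=0
  Job 4: p=8, d=28, C=32, tardiness=max(0,32-28)=4
Total tardiness = 4

4


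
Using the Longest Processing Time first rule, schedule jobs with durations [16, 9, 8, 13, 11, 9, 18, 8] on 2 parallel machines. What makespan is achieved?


Sort jobs in decreasing order (LPT): [18, 16, 13, 11, 9, 9, 8, 8]
Assign each job to the least loaded machine:
  Machine 1: jobs [18, 11, 9, 8], load = 46
  Machine 2: jobs [16, 13, 9, 8], load = 46
Makespan = max load = 46

46


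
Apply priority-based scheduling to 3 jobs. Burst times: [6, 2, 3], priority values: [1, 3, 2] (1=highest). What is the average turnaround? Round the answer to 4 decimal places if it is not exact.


Sort by priority (ascending = highest first):
Order: [(1, 6), (2, 3), (3, 2)]
Completion times:
  Priority 1, burst=6, C=6
  Priority 2, burst=3, C=9
  Priority 3, burst=2, C=11
Average turnaround = 26/3 = 8.6667

8.6667


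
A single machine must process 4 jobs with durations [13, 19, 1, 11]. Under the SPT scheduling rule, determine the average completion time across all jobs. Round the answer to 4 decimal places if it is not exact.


Sort jobs by processing time (SPT order): [1, 11, 13, 19]
Compute completion times sequentially:
  Job 1: processing = 1, completes at 1
  Job 2: processing = 11, completes at 12
  Job 3: processing = 13, completes at 25
  Job 4: processing = 19, completes at 44
Sum of completion times = 82
Average completion time = 82/4 = 20.5

20.5


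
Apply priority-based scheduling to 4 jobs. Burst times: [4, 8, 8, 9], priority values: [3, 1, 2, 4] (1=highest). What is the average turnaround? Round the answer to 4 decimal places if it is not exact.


Sort by priority (ascending = highest first):
Order: [(1, 8), (2, 8), (3, 4), (4, 9)]
Completion times:
  Priority 1, burst=8, C=8
  Priority 2, burst=8, C=16
  Priority 3, burst=4, C=20
  Priority 4, burst=9, C=29
Average turnaround = 73/4 = 18.25

18.25


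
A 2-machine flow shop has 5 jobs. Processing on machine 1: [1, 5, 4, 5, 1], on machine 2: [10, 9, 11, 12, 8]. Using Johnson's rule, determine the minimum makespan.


Apply Johnson's rule:
  Group 1 (a <= b): [(1, 1, 10), (5, 1, 8), (3, 4, 11), (2, 5, 9), (4, 5, 12)]
  Group 2 (a > b): []
Optimal job order: [1, 5, 3, 2, 4]
Schedule:
  Job 1: M1 done at 1, M2 done at 11
  Job 5: M1 done at 2, M2 done at 19
  Job 3: M1 done at 6, M2 done at 30
  Job 2: M1 done at 11, M2 done at 39
  Job 4: M1 done at 16, M2 done at 51
Makespan = 51

51


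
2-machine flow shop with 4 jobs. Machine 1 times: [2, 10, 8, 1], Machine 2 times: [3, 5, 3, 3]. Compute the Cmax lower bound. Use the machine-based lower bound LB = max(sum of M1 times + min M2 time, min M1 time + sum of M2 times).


LB1 = sum(M1 times) + min(M2 times) = 21 + 3 = 24
LB2 = min(M1 times) + sum(M2 times) = 1 + 14 = 15
Lower bound = max(LB1, LB2) = max(24, 15) = 24

24


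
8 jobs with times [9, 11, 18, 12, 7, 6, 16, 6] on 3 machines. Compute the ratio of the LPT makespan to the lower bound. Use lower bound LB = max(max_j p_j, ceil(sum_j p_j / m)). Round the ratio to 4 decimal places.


LPT order: [18, 16, 12, 11, 9, 7, 6, 6]
Machine loads after assignment: [31, 25, 29]
LPT makespan = 31
Lower bound = max(max_job, ceil(total/3)) = max(18, 29) = 29
Ratio = 31 / 29 = 1.069

1.069


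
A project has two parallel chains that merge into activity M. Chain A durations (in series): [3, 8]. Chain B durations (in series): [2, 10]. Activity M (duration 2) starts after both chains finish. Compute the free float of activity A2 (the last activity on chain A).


ES(A2) = sum of predecessors on chain A = 3
EF(A2) = ES + duration = 3 + 8 = 11
Successor of A2 is M. ES(M) = max(sum(A), sum(B)) = max(11, 12) = 12
Free float = ES(successor) - EF(current) = 12 - 11 = 1

1


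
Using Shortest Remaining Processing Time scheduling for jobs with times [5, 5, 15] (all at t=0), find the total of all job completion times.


Since all jobs arrive at t=0, SRPT equals SPT ordering.
SPT order: [5, 5, 15]
Completion times:
  Job 1: p=5, C=5
  Job 2: p=5, C=10
  Job 3: p=15, C=25
Total completion time = 5 + 10 + 25 = 40

40


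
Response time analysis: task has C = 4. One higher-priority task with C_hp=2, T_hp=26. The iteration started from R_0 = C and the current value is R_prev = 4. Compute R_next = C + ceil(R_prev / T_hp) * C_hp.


R_next = C + ceil(R_prev / T_hp) * C_hp
ceil(4 / 26) = ceil(0.1538) = 1
Interference = 1 * 2 = 2
R_next = 4 + 2 = 6

6


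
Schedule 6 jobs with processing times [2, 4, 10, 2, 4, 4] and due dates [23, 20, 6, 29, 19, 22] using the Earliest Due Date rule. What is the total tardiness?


Sort by due date (EDD order): [(10, 6), (4, 19), (4, 20), (4, 22), (2, 23), (2, 29)]
Compute completion times and tardiness:
  Job 1: p=10, d=6, C=10, tardiness=max(0,10-6)=4
  Job 2: p=4, d=19, C=14, tardiness=max(0,14-19)=0
  Job 3: p=4, d=20, C=18, tardiness=max(0,18-20)=0
  Job 4: p=4, d=22, C=22, tardiness=max(0,22-22)=0
  Job 5: p=2, d=23, C=24, tardiness=max(0,24-23)=1
  Job 6: p=2, d=29, C=26, tardiness=max(0,26-29)=0
Total tardiness = 5

5


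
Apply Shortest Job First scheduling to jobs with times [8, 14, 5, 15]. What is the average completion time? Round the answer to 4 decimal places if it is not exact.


SJF order (ascending): [5, 8, 14, 15]
Completion times:
  Job 1: burst=5, C=5
  Job 2: burst=8, C=13
  Job 3: burst=14, C=27
  Job 4: burst=15, C=42
Average completion = 87/4 = 21.75

21.75


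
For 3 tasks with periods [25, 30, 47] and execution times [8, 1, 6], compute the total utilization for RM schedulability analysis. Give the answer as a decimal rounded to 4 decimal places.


Compute individual utilizations (exact fractions):
  Task 1: C/T = 8/25 (approx. 0.32)
  Task 2: C/T = 1/30 (approx. 0.0333)
  Task 3: C/T = 6/47 (approx. 0.1277)
Total utilization U = 8/25 + 1/30 + 6/47 = 3391/7050
Rounded to 4 decimal places: U = 0.4810
RM (Liu & Layland) bound for 3 tasks = 0.779763; compare with U = 3391/7050 (approx. 0.480993)
U <= bound, so schedulable by RM sufficient condition.

0.4810


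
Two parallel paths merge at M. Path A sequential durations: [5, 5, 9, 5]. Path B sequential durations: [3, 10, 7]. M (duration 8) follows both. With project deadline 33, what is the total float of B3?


Forward pass: ES(B3) = sum of predecessors on chain B = 13
EF = ES + duration = 13 + 7 = 20
Backward pass: LF(M) = deadline = 33; LS(M) = 33 - 8 = 25
LF(B3) = LS(M) - sum(successors on chain B) = 25 - 0 = 25
LS = LF - duration = 25 - 7 = 18
Total float = LS - ES = 18 - 13 = 5

5


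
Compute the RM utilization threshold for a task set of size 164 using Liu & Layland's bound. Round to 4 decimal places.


Compute 2^(1/164) = 1.0042354515
Subtract 1: 1.0042354515 - 1 = 0.0042354515
Multiply by n: 164 * 0.0042354515 = 0.6946140460
Round to 4 dp: 0.6946

0.6946


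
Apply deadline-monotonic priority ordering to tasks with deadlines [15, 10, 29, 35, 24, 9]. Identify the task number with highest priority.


Sort tasks by relative deadline (ascending):
  Task 6: deadline = 9
  Task 2: deadline = 10
  Task 1: deadline = 15
  Task 5: deadline = 24
  Task 3: deadline = 29
  Task 4: deadline = 35
Priority order (highest first): [6, 2, 1, 5, 3, 4]
Highest priority task = 6

6


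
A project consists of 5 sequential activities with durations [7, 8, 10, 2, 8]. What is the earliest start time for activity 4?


Activity 4 starts after activities 1 through 3 complete.
Predecessor durations: [7, 8, 10]
ES = 7 + 8 + 10 = 25

25


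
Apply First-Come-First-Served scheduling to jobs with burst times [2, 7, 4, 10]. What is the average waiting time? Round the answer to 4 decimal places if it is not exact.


FCFS order (as given): [2, 7, 4, 10]
Waiting times:
  Job 1: wait = 0
  Job 2: wait = 2
  Job 3: wait = 9
  Job 4: wait = 13
Sum of waiting times = 24
Average waiting time = 24/4 = 6.0

6.0


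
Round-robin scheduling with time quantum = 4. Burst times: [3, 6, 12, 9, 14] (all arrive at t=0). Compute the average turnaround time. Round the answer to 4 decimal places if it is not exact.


Time quantum = 4
Execution trace:
  J1 runs 3 units, time = 3
  J2 runs 4 units, time = 7
  J3 runs 4 units, time = 11
  J4 runs 4 units, time = 15
  J5 runs 4 units, time = 19
  J2 runs 2 units, time = 21
  J3 runs 4 units, time = 25
  J4 runs 4 units, time = 29
  J5 runs 4 units, time = 33
  J3 runs 4 units, time = 37
  J4 runs 1 units, time = 38
  J5 runs 4 units, time = 42
  J5 runs 2 units, time = 44
Finish times: [3, 21, 37, 38, 44]
Average turnaround = 143/5 = 28.6

28.6


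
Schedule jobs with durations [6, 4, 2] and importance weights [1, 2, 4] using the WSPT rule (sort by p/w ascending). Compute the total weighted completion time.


Compute p/w ratios and sort ascending (WSPT): [(2, 4), (4, 2), (6, 1)]
Compute weighted completion times:
  Job (p=2,w=4): C=2, w*C=4*2=8
  Job (p=4,w=2): C=6, w*C=2*6=12
  Job (p=6,w=1): C=12, w*C=1*12=12
Total weighted completion time = 32

32


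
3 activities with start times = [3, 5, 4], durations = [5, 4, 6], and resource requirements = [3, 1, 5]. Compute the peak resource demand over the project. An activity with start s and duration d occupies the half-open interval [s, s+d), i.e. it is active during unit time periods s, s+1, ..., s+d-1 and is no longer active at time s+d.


Each activity i is active on [start_i, start_i + duration_i).
Compute total resource usage per time slot:
  t=0: active resources = [], total = 0
  t=1: active resources = [], total = 0
  t=2: active resources = [], total = 0
  t=3: active resources = [3], total = 3
  t=4: active resources = [3, 5], total = 8
  t=5: active resources = [3, 1, 5], total = 9
  t=6: active resources = [3, 1, 5], total = 9
  t=7: active resources = [3, 1, 5], total = 9
  t=8: active resources = [1, 5], total = 6
  t=9: active resources = [5], total = 5
Peak resource demand = 9

9


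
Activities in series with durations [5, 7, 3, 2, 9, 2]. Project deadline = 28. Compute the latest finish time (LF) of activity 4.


LF(activity 4) = deadline - sum of successor durations
Successors: activities 5 through 6 with durations [9, 2]
Sum of successor durations = 11
LF = 28 - 11 = 17

17


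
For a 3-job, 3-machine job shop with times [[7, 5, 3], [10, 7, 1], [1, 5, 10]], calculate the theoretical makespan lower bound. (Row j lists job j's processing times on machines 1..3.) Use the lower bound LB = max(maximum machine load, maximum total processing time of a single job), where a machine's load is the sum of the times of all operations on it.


Machine loads:
  Machine 1: 7 + 10 + 1 = 18
  Machine 2: 5 + 7 + 5 = 17
  Machine 3: 3 + 1 + 10 = 14
Max machine load = 18
Job totals:
  Job 1: 15
  Job 2: 18
  Job 3: 16
Max job total = 18
Lower bound = max(18, 18) = 18

18


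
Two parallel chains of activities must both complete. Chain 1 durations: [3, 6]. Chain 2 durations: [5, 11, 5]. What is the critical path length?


Path A total = 3 + 6 = 9
Path B total = 5 + 11 + 5 = 21
Critical path = longest path = max(9, 21) = 21

21


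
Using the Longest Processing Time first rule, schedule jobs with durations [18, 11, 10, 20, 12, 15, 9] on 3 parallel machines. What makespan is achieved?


Sort jobs in decreasing order (LPT): [20, 18, 15, 12, 11, 10, 9]
Assign each job to the least loaded machine:
  Machine 1: jobs [20, 10], load = 30
  Machine 2: jobs [18, 11], load = 29
  Machine 3: jobs [15, 12, 9], load = 36
Makespan = max load = 36

36


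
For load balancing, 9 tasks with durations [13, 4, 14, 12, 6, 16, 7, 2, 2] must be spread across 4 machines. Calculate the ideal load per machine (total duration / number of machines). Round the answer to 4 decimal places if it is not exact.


Total processing time = 13 + 4 + 14 + 12 + 6 + 16 + 7 + 2 + 2 = 76
Number of machines = 4
Ideal balanced load = 76 / 4 = 19.0

19.0


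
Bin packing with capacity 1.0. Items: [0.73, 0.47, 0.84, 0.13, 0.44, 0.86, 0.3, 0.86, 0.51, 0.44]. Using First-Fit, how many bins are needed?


Place items sequentially using First-Fit:
  Item 0.73 -> new Bin 1
  Item 0.47 -> new Bin 2
  Item 0.84 -> new Bin 3
  Item 0.13 -> Bin 1 (now 0.86)
  Item 0.44 -> Bin 2 (now 0.91)
  Item 0.86 -> new Bin 4
  Item 0.3 -> new Bin 5
  Item 0.86 -> new Bin 6
  Item 0.51 -> Bin 5 (now 0.81)
  Item 0.44 -> new Bin 7
Total bins used = 7

7


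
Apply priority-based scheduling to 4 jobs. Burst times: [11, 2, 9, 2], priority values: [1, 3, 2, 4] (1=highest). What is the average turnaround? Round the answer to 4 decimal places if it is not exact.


Sort by priority (ascending = highest first):
Order: [(1, 11), (2, 9), (3, 2), (4, 2)]
Completion times:
  Priority 1, burst=11, C=11
  Priority 2, burst=9, C=20
  Priority 3, burst=2, C=22
  Priority 4, burst=2, C=24
Average turnaround = 77/4 = 19.25

19.25


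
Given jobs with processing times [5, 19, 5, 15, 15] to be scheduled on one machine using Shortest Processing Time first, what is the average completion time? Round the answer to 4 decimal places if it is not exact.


Sort jobs by processing time (SPT order): [5, 5, 15, 15, 19]
Compute completion times sequentially:
  Job 1: processing = 5, completes at 5
  Job 2: processing = 5, completes at 10
  Job 3: processing = 15, completes at 25
  Job 4: processing = 15, completes at 40
  Job 5: processing = 19, completes at 59
Sum of completion times = 139
Average completion time = 139/5 = 27.8

27.8


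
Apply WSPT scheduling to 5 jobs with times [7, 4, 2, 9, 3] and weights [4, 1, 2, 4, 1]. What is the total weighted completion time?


Compute p/w ratios and sort ascending (WSPT): [(2, 2), (7, 4), (9, 4), (3, 1), (4, 1)]
Compute weighted completion times:
  Job (p=2,w=2): C=2, w*C=2*2=4
  Job (p=7,w=4): C=9, w*C=4*9=36
  Job (p=9,w=4): C=18, w*C=4*18=72
  Job (p=3,w=1): C=21, w*C=1*21=21
  Job (p=4,w=1): C=25, w*C=1*25=25
Total weighted completion time = 158

158


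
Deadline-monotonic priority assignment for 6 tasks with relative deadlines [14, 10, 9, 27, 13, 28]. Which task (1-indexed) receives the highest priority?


Sort tasks by relative deadline (ascending):
  Task 3: deadline = 9
  Task 2: deadline = 10
  Task 5: deadline = 13
  Task 1: deadline = 14
  Task 4: deadline = 27
  Task 6: deadline = 28
Priority order (highest first): [3, 2, 5, 1, 4, 6]
Highest priority task = 3

3


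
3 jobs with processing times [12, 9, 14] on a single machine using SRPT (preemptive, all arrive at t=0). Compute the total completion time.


Since all jobs arrive at t=0, SRPT equals SPT ordering.
SPT order: [9, 12, 14]
Completion times:
  Job 1: p=9, C=9
  Job 2: p=12, C=21
  Job 3: p=14, C=35
Total completion time = 9 + 21 + 35 = 65

65


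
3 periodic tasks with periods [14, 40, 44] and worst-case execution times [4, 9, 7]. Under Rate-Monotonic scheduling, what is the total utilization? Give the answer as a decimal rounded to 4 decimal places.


Compute individual utilizations (exact fractions):
  Task 1: C/T = 4/14 = 2/7 (approx. 0.2857)
  Task 2: C/T = 9/40 (approx. 0.225)
  Task 3: C/T = 7/44 (approx. 0.1591)
Total utilization U = 2/7 + 9/40 + 7/44 = 2063/3080
Rounded to 4 decimal places: U = 0.6698
RM (Liu & Layland) bound for 3 tasks = 0.779763; compare with U = 2063/3080 (approx. 0.669805)
U <= bound, so schedulable by RM sufficient condition.

0.6698


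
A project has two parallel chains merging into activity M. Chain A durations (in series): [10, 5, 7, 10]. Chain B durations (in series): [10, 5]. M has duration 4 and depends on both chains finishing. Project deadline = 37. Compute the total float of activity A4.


Forward pass: ES(A4) = sum of predecessors on chain A = 22
EF = ES + duration = 22 + 10 = 32
Backward pass: LF(M) = deadline = 37; LS(M) = 37 - 4 = 33
LF(A4) = LS(M) - sum(successors on chain A) = 33 - 0 = 33
LS = LF - duration = 33 - 10 = 23
Total float = LS - ES = 23 - 22 = 1

1


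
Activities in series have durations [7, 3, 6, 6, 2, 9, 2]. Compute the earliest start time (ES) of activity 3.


Activity 3 starts after activities 1 through 2 complete.
Predecessor durations: [7, 3]
ES = 7 + 3 = 10

10


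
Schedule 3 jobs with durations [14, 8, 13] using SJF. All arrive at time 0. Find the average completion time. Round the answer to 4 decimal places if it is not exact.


SJF order (ascending): [8, 13, 14]
Completion times:
  Job 1: burst=8, C=8
  Job 2: burst=13, C=21
  Job 3: burst=14, C=35
Average completion = 64/3 = 21.3333

21.3333


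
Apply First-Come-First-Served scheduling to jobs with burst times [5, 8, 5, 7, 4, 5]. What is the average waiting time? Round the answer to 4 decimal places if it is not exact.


FCFS order (as given): [5, 8, 5, 7, 4, 5]
Waiting times:
  Job 1: wait = 0
  Job 2: wait = 5
  Job 3: wait = 13
  Job 4: wait = 18
  Job 5: wait = 25
  Job 6: wait = 29
Sum of waiting times = 90
Average waiting time = 90/6 = 15.0

15.0


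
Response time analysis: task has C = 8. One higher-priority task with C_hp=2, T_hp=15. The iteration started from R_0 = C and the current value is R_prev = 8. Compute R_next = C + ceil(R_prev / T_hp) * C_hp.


R_next = C + ceil(R_prev / T_hp) * C_hp
ceil(8 / 15) = ceil(0.5333) = 1
Interference = 1 * 2 = 2
R_next = 8 + 2 = 10

10


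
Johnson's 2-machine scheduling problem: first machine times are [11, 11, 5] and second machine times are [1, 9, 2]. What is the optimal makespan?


Apply Johnson's rule:
  Group 1 (a <= b): []
  Group 2 (a > b): [(2, 11, 9), (3, 5, 2), (1, 11, 1)]
Optimal job order: [2, 3, 1]
Schedule:
  Job 2: M1 done at 11, M2 done at 20
  Job 3: M1 done at 16, M2 done at 22
  Job 1: M1 done at 27, M2 done at 28
Makespan = 28

28


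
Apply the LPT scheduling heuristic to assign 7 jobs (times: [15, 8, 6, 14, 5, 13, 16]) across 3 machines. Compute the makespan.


Sort jobs in decreasing order (LPT): [16, 15, 14, 13, 8, 6, 5]
Assign each job to the least loaded machine:
  Machine 1: jobs [16, 6, 5], load = 27
  Machine 2: jobs [15, 8], load = 23
  Machine 3: jobs [14, 13], load = 27
Makespan = max load = 27

27


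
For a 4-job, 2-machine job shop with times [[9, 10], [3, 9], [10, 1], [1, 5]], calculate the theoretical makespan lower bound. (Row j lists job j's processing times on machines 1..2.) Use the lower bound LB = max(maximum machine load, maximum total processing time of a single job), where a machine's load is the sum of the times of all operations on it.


Machine loads:
  Machine 1: 9 + 3 + 10 + 1 = 23
  Machine 2: 10 + 9 + 1 + 5 = 25
Max machine load = 25
Job totals:
  Job 1: 19
  Job 2: 12
  Job 3: 11
  Job 4: 6
Max job total = 19
Lower bound = max(25, 19) = 25

25


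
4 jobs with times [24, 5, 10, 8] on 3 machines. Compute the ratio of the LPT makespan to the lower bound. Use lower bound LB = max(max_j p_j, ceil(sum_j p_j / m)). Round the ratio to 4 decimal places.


LPT order: [24, 10, 8, 5]
Machine loads after assignment: [24, 10, 13]
LPT makespan = 24
Lower bound = max(max_job, ceil(total/3)) = max(24, 16) = 24
Ratio = 24 / 24 = 1.0

1.0


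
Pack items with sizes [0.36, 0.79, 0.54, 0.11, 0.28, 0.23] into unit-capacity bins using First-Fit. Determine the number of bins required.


Place items sequentially using First-Fit:
  Item 0.36 -> new Bin 1
  Item 0.79 -> new Bin 2
  Item 0.54 -> Bin 1 (now 0.9)
  Item 0.11 -> Bin 2 (now 0.9)
  Item 0.28 -> new Bin 3
  Item 0.23 -> Bin 3 (now 0.51)
Total bins used = 3

3


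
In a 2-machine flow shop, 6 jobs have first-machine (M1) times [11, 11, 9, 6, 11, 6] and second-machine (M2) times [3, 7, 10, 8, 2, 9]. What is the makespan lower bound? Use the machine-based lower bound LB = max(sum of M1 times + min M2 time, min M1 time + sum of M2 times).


LB1 = sum(M1 times) + min(M2 times) = 54 + 2 = 56
LB2 = min(M1 times) + sum(M2 times) = 6 + 39 = 45
Lower bound = max(LB1, LB2) = max(56, 45) = 56

56


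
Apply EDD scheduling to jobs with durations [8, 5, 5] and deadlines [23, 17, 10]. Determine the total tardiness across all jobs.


Sort by due date (EDD order): [(5, 10), (5, 17), (8, 23)]
Compute completion times and tardiness:
  Job 1: p=5, d=10, C=5, tardiness=max(0,5-10)=0
  Job 2: p=5, d=17, C=10, tardiness=max(0,10-17)=0
  Job 3: p=8, d=23, C=18, tardiness=max(0,18-23)=0
Total tardiness = 0

0


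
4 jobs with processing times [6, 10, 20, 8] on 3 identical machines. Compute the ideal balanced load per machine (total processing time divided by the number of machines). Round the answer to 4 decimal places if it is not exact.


Total processing time = 6 + 10 + 20 + 8 = 44
Number of machines = 3
Ideal balanced load = 44 / 3 = 14.6667

14.6667


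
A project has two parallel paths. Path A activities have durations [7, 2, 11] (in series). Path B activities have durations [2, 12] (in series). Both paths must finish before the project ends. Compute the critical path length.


Path A total = 7 + 2 + 11 = 20
Path B total = 2 + 12 = 14
Critical path = longest path = max(20, 14) = 20

20


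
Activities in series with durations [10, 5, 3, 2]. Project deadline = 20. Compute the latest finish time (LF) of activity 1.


LF(activity 1) = deadline - sum of successor durations
Successors: activities 2 through 4 with durations [5, 3, 2]
Sum of successor durations = 10
LF = 20 - 10 = 10

10


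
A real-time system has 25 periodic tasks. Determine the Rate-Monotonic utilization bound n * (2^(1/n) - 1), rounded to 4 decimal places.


Compute 2^(1/25) = 1.0281138267
Subtract 1: 1.0281138267 - 1 = 0.0281138267
Multiply by n: 25 * 0.0281138267 = 0.7028456675
Round to 4 dp: 0.7028

0.7028


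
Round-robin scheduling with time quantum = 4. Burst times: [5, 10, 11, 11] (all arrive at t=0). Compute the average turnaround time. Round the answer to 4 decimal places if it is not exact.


Time quantum = 4
Execution trace:
  J1 runs 4 units, time = 4
  J2 runs 4 units, time = 8
  J3 runs 4 units, time = 12
  J4 runs 4 units, time = 16
  J1 runs 1 units, time = 17
  J2 runs 4 units, time = 21
  J3 runs 4 units, time = 25
  J4 runs 4 units, time = 29
  J2 runs 2 units, time = 31
  J3 runs 3 units, time = 34
  J4 runs 3 units, time = 37
Finish times: [17, 31, 34, 37]
Average turnaround = 119/4 = 29.75

29.75


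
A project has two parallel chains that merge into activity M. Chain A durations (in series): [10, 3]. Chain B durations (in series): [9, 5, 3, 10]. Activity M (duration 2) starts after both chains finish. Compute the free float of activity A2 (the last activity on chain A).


ES(A2) = sum of predecessors on chain A = 10
EF(A2) = ES + duration = 10 + 3 = 13
Successor of A2 is M. ES(M) = max(sum(A), sum(B)) = max(13, 27) = 27
Free float = ES(successor) - EF(current) = 27 - 13 = 14

14


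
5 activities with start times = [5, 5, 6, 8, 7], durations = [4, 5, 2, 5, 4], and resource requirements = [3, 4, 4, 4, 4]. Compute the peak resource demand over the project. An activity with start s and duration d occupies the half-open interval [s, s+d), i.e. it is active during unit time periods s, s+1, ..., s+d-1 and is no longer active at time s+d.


Each activity i is active on [start_i, start_i + duration_i).
Compute total resource usage per time slot:
  t=0: active resources = [], total = 0
  t=1: active resources = [], total = 0
  t=2: active resources = [], total = 0
  t=3: active resources = [], total = 0
  t=4: active resources = [], total = 0
  t=5: active resources = [3, 4], total = 7
  t=6: active resources = [3, 4, 4], total = 11
  t=7: active resources = [3, 4, 4, 4], total = 15
  t=8: active resources = [3, 4, 4, 4], total = 15
  t=9: active resources = [4, 4, 4], total = 12
  t=10: active resources = [4, 4], total = 8
  t=11: active resources = [4], total = 4
  t=12: active resources = [4], total = 4
Peak resource demand = 15

15


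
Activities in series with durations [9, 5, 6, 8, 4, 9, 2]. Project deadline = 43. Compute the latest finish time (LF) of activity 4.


LF(activity 4) = deadline - sum of successor durations
Successors: activities 5 through 7 with durations [4, 9, 2]
Sum of successor durations = 15
LF = 43 - 15 = 28

28


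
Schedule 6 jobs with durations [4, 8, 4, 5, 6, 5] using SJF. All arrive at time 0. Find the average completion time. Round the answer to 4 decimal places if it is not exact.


SJF order (ascending): [4, 4, 5, 5, 6, 8]
Completion times:
  Job 1: burst=4, C=4
  Job 2: burst=4, C=8
  Job 3: burst=5, C=13
  Job 4: burst=5, C=18
  Job 5: burst=6, C=24
  Job 6: burst=8, C=32
Average completion = 99/6 = 16.5

16.5


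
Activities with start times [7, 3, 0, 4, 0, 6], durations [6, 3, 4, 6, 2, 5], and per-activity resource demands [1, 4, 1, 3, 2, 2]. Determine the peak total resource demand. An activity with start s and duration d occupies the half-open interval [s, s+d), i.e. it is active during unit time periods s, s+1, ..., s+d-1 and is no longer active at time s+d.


Each activity i is active on [start_i, start_i + duration_i).
Compute total resource usage per time slot:
  t=0: active resources = [1, 2], total = 3
  t=1: active resources = [1, 2], total = 3
  t=2: active resources = [1], total = 1
  t=3: active resources = [4, 1], total = 5
  t=4: active resources = [4, 3], total = 7
  t=5: active resources = [4, 3], total = 7
  t=6: active resources = [3, 2], total = 5
  t=7: active resources = [1, 3, 2], total = 6
  t=8: active resources = [1, 3, 2], total = 6
  t=9: active resources = [1, 3, 2], total = 6
  t=10: active resources = [1, 2], total = 3
  t=11: active resources = [1], total = 1
  t=12: active resources = [1], total = 1
Peak resource demand = 7

7


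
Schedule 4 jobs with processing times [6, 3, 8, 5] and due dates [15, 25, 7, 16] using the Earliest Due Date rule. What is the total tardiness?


Sort by due date (EDD order): [(8, 7), (6, 15), (5, 16), (3, 25)]
Compute completion times and tardiness:
  Job 1: p=8, d=7, C=8, tardiness=max(0,8-7)=1
  Job 2: p=6, d=15, C=14, tardiness=max(0,14-15)=0
  Job 3: p=5, d=16, C=19, tardiness=max(0,19-16)=3
  Job 4: p=3, d=25, C=22, tardiness=max(0,22-25)=0
Total tardiness = 4

4


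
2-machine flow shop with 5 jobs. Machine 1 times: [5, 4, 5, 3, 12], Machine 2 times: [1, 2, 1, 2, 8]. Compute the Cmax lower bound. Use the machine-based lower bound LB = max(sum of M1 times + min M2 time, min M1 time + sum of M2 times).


LB1 = sum(M1 times) + min(M2 times) = 29 + 1 = 30
LB2 = min(M1 times) + sum(M2 times) = 3 + 14 = 17
Lower bound = max(LB1, LB2) = max(30, 17) = 30

30


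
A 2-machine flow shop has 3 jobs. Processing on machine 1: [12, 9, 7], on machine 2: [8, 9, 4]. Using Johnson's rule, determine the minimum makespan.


Apply Johnson's rule:
  Group 1 (a <= b): [(2, 9, 9)]
  Group 2 (a > b): [(1, 12, 8), (3, 7, 4)]
Optimal job order: [2, 1, 3]
Schedule:
  Job 2: M1 done at 9, M2 done at 18
  Job 1: M1 done at 21, M2 done at 29
  Job 3: M1 done at 28, M2 done at 33
Makespan = 33

33


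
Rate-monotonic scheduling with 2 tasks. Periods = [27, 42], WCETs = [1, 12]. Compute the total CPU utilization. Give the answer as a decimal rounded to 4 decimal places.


Compute individual utilizations (exact fractions):
  Task 1: C/T = 1/27 (approx. 0.037)
  Task 2: C/T = 12/42 = 2/7 (approx. 0.2857)
Total utilization U = 1/27 + 2/7 = 61/189
Rounded to 4 decimal places: U = 0.3228
RM (Liu & Layland) bound for 2 tasks = 0.828427; compare with U = 61/189 (approx. 0.322751)
U <= bound, so schedulable by RM sufficient condition.

0.3228


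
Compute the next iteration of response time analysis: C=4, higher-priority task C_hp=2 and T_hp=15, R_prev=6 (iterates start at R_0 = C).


R_next = C + ceil(R_prev / T_hp) * C_hp
ceil(6 / 15) = ceil(0.4) = 1
Interference = 1 * 2 = 2
R_next = 4 + 2 = 6
R_next = R_prev, so the iteration has converged (response time = 6).

6


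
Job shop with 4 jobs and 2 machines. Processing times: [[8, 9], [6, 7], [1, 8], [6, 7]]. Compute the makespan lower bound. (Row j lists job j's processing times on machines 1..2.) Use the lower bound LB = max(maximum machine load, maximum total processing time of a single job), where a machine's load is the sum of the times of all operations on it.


Machine loads:
  Machine 1: 8 + 6 + 1 + 6 = 21
  Machine 2: 9 + 7 + 8 + 7 = 31
Max machine load = 31
Job totals:
  Job 1: 17
  Job 2: 13
  Job 3: 9
  Job 4: 13
Max job total = 17
Lower bound = max(31, 17) = 31

31


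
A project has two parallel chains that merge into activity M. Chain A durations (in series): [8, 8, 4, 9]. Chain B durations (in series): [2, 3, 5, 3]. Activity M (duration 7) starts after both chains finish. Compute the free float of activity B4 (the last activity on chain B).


ES(B4) = sum of predecessors on chain B = 10
EF(B4) = ES + duration = 10 + 3 = 13
Successor of B4 is M. ES(M) = max(sum(A), sum(B)) = max(29, 13) = 29
Free float = ES(successor) - EF(current) = 29 - 13 = 16

16


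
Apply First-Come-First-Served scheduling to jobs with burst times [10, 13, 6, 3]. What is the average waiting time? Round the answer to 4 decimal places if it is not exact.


FCFS order (as given): [10, 13, 6, 3]
Waiting times:
  Job 1: wait = 0
  Job 2: wait = 10
  Job 3: wait = 23
  Job 4: wait = 29
Sum of waiting times = 62
Average waiting time = 62/4 = 15.5

15.5


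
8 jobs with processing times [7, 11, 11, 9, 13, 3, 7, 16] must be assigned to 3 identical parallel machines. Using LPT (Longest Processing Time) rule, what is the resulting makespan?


Sort jobs in decreasing order (LPT): [16, 13, 11, 11, 9, 7, 7, 3]
Assign each job to the least loaded machine:
  Machine 1: jobs [16, 7], load = 23
  Machine 2: jobs [13, 9, 7], load = 29
  Machine 3: jobs [11, 11, 3], load = 25
Makespan = max load = 29

29


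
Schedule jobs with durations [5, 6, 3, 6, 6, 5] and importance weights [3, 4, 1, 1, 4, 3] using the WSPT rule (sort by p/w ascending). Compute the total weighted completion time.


Compute p/w ratios and sort ascending (WSPT): [(6, 4), (6, 4), (5, 3), (5, 3), (3, 1), (6, 1)]
Compute weighted completion times:
  Job (p=6,w=4): C=6, w*C=4*6=24
  Job (p=6,w=4): C=12, w*C=4*12=48
  Job (p=5,w=3): C=17, w*C=3*17=51
  Job (p=5,w=3): C=22, w*C=3*22=66
  Job (p=3,w=1): C=25, w*C=1*25=25
  Job (p=6,w=1): C=31, w*C=1*31=31
Total weighted completion time = 245

245


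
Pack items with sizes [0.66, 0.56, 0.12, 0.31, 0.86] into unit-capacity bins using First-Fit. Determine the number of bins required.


Place items sequentially using First-Fit:
  Item 0.66 -> new Bin 1
  Item 0.56 -> new Bin 2
  Item 0.12 -> Bin 1 (now 0.78)
  Item 0.31 -> Bin 2 (now 0.87)
  Item 0.86 -> new Bin 3
Total bins used = 3

3


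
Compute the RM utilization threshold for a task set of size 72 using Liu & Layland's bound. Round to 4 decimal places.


Compute 2^(1/72) = 1.0096735332
Subtract 1: 1.0096735332 - 1 = 0.0096735332
Multiply by n: 72 * 0.0096735332 = 0.6964943904
Round to 4 dp: 0.6965

0.6965


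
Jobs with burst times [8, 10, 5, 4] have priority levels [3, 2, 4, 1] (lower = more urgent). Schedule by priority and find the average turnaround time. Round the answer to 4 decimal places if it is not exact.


Sort by priority (ascending = highest first):
Order: [(1, 4), (2, 10), (3, 8), (4, 5)]
Completion times:
  Priority 1, burst=4, C=4
  Priority 2, burst=10, C=14
  Priority 3, burst=8, C=22
  Priority 4, burst=5, C=27
Average turnaround = 67/4 = 16.75

16.75


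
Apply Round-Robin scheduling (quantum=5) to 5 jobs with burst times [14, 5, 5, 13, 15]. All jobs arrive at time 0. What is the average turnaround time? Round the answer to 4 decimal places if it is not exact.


Time quantum = 5
Execution trace:
  J1 runs 5 units, time = 5
  J2 runs 5 units, time = 10
  J3 runs 5 units, time = 15
  J4 runs 5 units, time = 20
  J5 runs 5 units, time = 25
  J1 runs 5 units, time = 30
  J4 runs 5 units, time = 35
  J5 runs 5 units, time = 40
  J1 runs 4 units, time = 44
  J4 runs 3 units, time = 47
  J5 runs 5 units, time = 52
Finish times: [44, 10, 15, 47, 52]
Average turnaround = 168/5 = 33.6

33.6


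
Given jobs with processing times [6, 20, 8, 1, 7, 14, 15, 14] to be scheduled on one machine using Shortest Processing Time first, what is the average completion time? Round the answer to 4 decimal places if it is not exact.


Sort jobs by processing time (SPT order): [1, 6, 7, 8, 14, 14, 15, 20]
Compute completion times sequentially:
  Job 1: processing = 1, completes at 1
  Job 2: processing = 6, completes at 7
  Job 3: processing = 7, completes at 14
  Job 4: processing = 8, completes at 22
  Job 5: processing = 14, completes at 36
  Job 6: processing = 14, completes at 50
  Job 7: processing = 15, completes at 65
  Job 8: processing = 20, completes at 85
Sum of completion times = 280
Average completion time = 280/8 = 35.0

35.0


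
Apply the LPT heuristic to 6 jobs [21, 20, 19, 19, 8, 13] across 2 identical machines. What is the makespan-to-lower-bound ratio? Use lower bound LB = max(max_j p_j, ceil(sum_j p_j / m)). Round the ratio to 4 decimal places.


LPT order: [21, 20, 19, 19, 13, 8]
Machine loads after assignment: [48, 52]
LPT makespan = 52
Lower bound = max(max_job, ceil(total/2)) = max(21, 50) = 50
Ratio = 52 / 50 = 1.04

1.04


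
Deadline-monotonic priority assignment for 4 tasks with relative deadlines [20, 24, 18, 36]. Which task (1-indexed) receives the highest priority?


Sort tasks by relative deadline (ascending):
  Task 3: deadline = 18
  Task 1: deadline = 20
  Task 2: deadline = 24
  Task 4: deadline = 36
Priority order (highest first): [3, 1, 2, 4]
Highest priority task = 3

3


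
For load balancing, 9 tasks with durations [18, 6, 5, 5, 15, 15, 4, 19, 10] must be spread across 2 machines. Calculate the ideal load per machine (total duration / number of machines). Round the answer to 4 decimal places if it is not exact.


Total processing time = 18 + 6 + 5 + 5 + 15 + 15 + 4 + 19 + 10 = 97
Number of machines = 2
Ideal balanced load = 97 / 2 = 48.5

48.5


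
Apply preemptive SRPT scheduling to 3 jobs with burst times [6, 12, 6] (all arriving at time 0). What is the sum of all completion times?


Since all jobs arrive at t=0, SRPT equals SPT ordering.
SPT order: [6, 6, 12]
Completion times:
  Job 1: p=6, C=6
  Job 2: p=6, C=12
  Job 3: p=12, C=24
Total completion time = 6 + 12 + 24 = 42

42


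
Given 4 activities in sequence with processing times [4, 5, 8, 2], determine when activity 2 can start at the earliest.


Activity 2 starts after activities 1 through 1 complete.
Predecessor durations: [4]
ES = 4 = 4

4


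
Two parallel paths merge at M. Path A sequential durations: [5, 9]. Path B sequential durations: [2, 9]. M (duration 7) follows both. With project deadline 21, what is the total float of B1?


Forward pass: ES(B1) = sum of predecessors on chain B = 0
EF = ES + duration = 0 + 2 = 2
Backward pass: LF(M) = deadline = 21; LS(M) = 21 - 7 = 14
LF(B1) = LS(M) - sum(successors on chain B) = 14 - 9 = 5
LS = LF - duration = 5 - 2 = 3
Total float = LS - ES = 3 - 0 = 3

3


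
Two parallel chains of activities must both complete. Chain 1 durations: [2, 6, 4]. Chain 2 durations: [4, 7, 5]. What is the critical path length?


Path A total = 2 + 6 + 4 = 12
Path B total = 4 + 7 + 5 = 16
Critical path = longest path = max(12, 16) = 16

16


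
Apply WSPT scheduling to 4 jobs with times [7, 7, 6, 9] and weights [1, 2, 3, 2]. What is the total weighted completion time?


Compute p/w ratios and sort ascending (WSPT): [(6, 3), (7, 2), (9, 2), (7, 1)]
Compute weighted completion times:
  Job (p=6,w=3): C=6, w*C=3*6=18
  Job (p=7,w=2): C=13, w*C=2*13=26
  Job (p=9,w=2): C=22, w*C=2*22=44
  Job (p=7,w=1): C=29, w*C=1*29=29
Total weighted completion time = 117

117


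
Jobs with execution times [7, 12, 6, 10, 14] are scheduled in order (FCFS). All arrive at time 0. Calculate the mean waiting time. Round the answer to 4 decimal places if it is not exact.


FCFS order (as given): [7, 12, 6, 10, 14]
Waiting times:
  Job 1: wait = 0
  Job 2: wait = 7
  Job 3: wait = 19
  Job 4: wait = 25
  Job 5: wait = 35
Sum of waiting times = 86
Average waiting time = 86/5 = 17.2

17.2
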